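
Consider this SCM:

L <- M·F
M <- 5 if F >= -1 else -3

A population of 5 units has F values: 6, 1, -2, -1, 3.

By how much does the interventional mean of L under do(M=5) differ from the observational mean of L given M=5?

The intervention sets M=5 in all 5 units regardless of F. Recomputing L per unit gives 30, 5, -10, -5, 15; average 7.
Conditioning on M=5 selects the 4 unit(s) with F ∈ {6, 1, -1, 3}. Their L values: 30, 5, -5, 15. Mean = 11.25.
Difference = 7 − 11.25 = -4.25.

-4.25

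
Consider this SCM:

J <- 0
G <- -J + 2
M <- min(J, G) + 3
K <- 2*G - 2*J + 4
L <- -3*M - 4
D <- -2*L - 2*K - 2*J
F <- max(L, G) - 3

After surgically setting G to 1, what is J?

Under do(G=1), the mechanism G <- -J + 2 is discarded; G is fixed at 1.
J is not downstream of the intervention, so its value is determined by the original equations.

0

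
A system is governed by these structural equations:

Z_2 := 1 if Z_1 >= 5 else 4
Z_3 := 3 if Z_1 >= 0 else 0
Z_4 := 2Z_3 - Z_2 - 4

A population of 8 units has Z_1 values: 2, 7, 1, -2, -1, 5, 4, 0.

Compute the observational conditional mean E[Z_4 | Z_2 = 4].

-4

Observing Z_2=4 restricts to units where Z_2's equation naturally yields 4: Z_1 ∈ {2, 1, -2, -1, 4, 0}. In that subpopulation Z_4 = -2, -2, -8, -8, -2, -2, mean -4.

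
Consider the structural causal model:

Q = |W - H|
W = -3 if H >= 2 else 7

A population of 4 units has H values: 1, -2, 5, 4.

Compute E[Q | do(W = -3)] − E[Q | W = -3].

-2.5

Every unit gets W=-3 under the intervention. Q values become 4, 1, 8, 7; E[Q|do(W=-3)] = 5.
E[Q|W=-3] averages over only the 2 units with W=-3 (H = 5, 4): Q = 8, 7, mean 7.5.
Difference = 5 − 7.5 = -2.5.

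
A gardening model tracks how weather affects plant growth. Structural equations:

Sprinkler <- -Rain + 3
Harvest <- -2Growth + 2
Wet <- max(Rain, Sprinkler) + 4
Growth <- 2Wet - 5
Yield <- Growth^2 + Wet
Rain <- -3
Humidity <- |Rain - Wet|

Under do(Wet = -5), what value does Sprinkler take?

6

Under do(Wet=-5), the mechanism Wet <- max(Rain, Sprinkler) + 4 is discarded; Wet is fixed at -5.
Since Sprinkler is not a descendant of the intervened variable, it is unaffected.
Sprinkler = -Rain + 3  [with Rain=-3]  = 6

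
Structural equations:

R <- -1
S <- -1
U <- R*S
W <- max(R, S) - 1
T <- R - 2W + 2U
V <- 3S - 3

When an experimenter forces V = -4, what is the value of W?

-2

do(V=-4) replaces the equation V <- 3S - 3 with the constant V = -4.
No directed path runs from V to W, so W keeps its natural value.
W = max(R, S) - 1  [with R=-1, S=-1]  = -2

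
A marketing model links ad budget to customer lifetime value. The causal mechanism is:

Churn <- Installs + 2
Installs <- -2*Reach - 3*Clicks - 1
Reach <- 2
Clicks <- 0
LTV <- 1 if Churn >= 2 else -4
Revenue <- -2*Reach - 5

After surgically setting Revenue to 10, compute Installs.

-5

do(Revenue=10) replaces the equation Revenue <- -2*Reach - 5 with the constant Revenue = 10.
Installs is not downstream of the intervention, so its value is determined by the original equations.
Installs = -2*Reach - 3*Clicks - 1  [with Reach=2, Clicks=0]  = -5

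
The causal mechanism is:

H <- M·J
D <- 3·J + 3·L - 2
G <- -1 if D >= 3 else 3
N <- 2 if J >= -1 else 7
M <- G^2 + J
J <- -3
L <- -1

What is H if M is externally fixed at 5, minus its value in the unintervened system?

3

Intervening sets M = 5 and removes its equation (M <- G^2 + J).
H = M·J  [with M=5, J=-3]  = -15
Without intervention: D = 3·J + 3·L - 2  [with J=-3, L=-1]  = -14; G = -1 if D >= 3 else 3  [with D=-14]  = 3; M = G^2 + J  [with G=3, J=-3]  = 6; H = M·J  [with M=6, J=-3]  = -18.
Change = -15 − (-18) = 3.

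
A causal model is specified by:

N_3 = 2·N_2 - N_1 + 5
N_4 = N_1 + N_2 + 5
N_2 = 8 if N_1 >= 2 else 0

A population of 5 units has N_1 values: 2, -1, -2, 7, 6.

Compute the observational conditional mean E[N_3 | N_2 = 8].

Conditioning on N_2=8 selects the 3 unit(s) with N_1 ∈ {2, 7, 6}. Their N_3 values: 19, 14, 15. Mean = 16.

16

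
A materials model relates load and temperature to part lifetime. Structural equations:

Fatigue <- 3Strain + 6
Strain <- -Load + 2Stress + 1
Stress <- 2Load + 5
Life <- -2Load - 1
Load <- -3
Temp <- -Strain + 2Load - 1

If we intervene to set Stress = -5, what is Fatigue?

-12

do(Stress=-5) replaces the equation Stress <- 2Load + 5 with the constant Stress = -5.
Strain = -Load + 2Stress + 1  [with Load=-3, Stress=-5]  = -6
Fatigue = 3Strain + 6  [with Strain=-6]  = -12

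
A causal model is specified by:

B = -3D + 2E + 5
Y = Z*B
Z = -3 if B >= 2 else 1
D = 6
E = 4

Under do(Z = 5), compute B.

-5

Under do(Z=5), the mechanism Z = -3 if B >= 2 else 1 is discarded; Z is fixed at 5.
Since B is not a descendant of the intervened variable, it is unaffected.
B = -3D + 2E + 5  [with D=6, E=4]  = -5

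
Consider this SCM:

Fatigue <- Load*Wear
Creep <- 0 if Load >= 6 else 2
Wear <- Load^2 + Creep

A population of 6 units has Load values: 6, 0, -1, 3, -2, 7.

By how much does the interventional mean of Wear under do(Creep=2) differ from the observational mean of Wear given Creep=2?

13

do(Creep=2) breaks Creep's dependence on Load. With Creep=2 fixed, Wear across the units is 38, 2, 3, 11, 6, 51, mean 18.5.
E[Wear|Creep=2] averages over only the 4 units with Creep=2 (Load = 0, -1, 3, -2): Wear = 2, 3, 11, 6, mean 5.5.
Difference = 18.5 − 5.5 = 13.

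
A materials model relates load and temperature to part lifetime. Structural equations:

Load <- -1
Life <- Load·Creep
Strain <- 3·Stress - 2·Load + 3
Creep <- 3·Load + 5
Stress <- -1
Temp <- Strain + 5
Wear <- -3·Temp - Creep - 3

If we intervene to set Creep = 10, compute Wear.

The intervention breaks the incoming arrows to Creep: Creep <- 3·Load + 5 no longer applies, and Creep = 10.
Strain = 3·Stress - 2·Load + 3  [with Stress=-1, Load=-1]  = 2
Temp = Strain + 5  [with Strain=2]  = 7
Wear = -3·Temp - Creep - 3  [with Temp=7, Creep=10]  = -34

-34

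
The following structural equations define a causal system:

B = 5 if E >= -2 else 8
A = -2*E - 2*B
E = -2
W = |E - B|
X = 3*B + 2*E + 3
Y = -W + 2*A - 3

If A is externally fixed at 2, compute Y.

Intervening sets A = 2 and removes its equation (A = -2*E - 2*B).
B = 5 if E >= -2 else 8  [with E=-2]  = 5
W = |E - B|  [with E=-2, B=5]  = 7
Y = -W + 2*A - 3  [with W=7, A=2]  = -6

-6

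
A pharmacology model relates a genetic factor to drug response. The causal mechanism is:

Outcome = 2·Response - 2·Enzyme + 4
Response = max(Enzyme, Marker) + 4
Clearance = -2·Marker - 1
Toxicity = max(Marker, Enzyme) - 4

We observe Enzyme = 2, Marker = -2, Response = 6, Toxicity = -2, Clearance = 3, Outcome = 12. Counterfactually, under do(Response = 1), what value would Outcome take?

The intervention breaks the incoming arrows to Response: Response = max(Enzyme, Marker) + 4 no longer applies, and Response = 1.
Outcome = 2·Response - 2·Enzyme + 4  [with Response=1, Enzyme=2]  = 2

2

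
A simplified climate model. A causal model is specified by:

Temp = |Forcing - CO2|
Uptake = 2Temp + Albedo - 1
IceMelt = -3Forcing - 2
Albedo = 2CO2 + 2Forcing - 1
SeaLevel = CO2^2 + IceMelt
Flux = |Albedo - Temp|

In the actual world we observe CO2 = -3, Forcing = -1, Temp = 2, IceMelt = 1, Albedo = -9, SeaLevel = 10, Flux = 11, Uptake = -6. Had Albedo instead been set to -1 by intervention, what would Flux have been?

3

Under do(Albedo=-1), the mechanism Albedo = 2CO2 + 2Forcing - 1 is discarded; Albedo is fixed at -1.
Temp = |Forcing - CO2|  [with Forcing=-1, CO2=-3]  = 2
Flux = |Albedo - Temp|  [with Albedo=-1, Temp=2]  = 3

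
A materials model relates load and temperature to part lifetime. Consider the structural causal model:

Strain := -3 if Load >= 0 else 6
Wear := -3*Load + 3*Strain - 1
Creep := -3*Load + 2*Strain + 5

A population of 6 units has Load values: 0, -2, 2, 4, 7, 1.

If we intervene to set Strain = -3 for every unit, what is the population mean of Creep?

Every unit gets Strain=-3 under the intervention. Creep values become -1, 5, -7, -13, -22, -4; E[Creep|do(Strain=-3)] = -7.

-7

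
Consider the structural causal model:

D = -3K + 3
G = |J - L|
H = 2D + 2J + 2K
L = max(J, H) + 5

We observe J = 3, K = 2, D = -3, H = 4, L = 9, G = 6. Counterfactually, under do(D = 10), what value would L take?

35

do(D=10) replaces the equation D = -3K + 3 with the constant D = 10.
H = 2D + 2J + 2K  [with D=10, J=3, K=2]  = 30
L = max(J, H) + 5  [with J=3, H=30]  = 35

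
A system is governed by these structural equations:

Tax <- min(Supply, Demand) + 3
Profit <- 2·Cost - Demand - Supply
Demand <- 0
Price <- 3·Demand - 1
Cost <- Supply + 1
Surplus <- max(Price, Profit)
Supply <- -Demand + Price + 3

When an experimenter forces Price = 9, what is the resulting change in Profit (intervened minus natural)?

10

Under do(Price=9), the mechanism Price <- 3·Demand - 1 is discarded; Price is fixed at 9.
Supply = -Demand + Price + 3  [with Demand=0, Price=9]  = 12
Cost = Supply + 1  [with Supply=12]  = 13
Profit = 2·Cost - Demand - Supply  [with Cost=13, Demand=0, Supply=12]  = 14
Without intervention: Price = 3·Demand - 1  [with Demand=0]  = -1; Supply = -Demand + Price + 3  [with Demand=0, Price=-1]  = 2; Cost = Supply + 1  [with Supply=2]  = 3; Profit = 2·Cost - Demand - Supply  [with Cost=3, Demand=0, Supply=2]  = 4.
Change = 14 − 4 = 10.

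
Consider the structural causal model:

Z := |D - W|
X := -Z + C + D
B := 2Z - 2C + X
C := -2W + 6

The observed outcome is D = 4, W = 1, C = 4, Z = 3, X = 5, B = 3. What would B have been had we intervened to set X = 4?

The intervention breaks the incoming arrows to X: X := -Z + C + D no longer applies, and X = 4.
C = -2W + 6  [with W=1]  = 4
Z = |D - W|  [with D=4, W=1]  = 3
B = 2Z - 2C + X  [with Z=3, C=4, X=4]  = 2

2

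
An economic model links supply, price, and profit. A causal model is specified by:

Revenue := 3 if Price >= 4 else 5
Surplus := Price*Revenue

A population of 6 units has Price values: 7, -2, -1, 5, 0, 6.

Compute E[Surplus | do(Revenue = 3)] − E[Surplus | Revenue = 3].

-10.5

Under do(Revenue=3), Revenue's equation is replaced by Revenue=3 for every unit. Per-unit Surplus: 21, -6, -3, 15, 0, 18. Mean = 7.5.
E[Surplus|Revenue=3] averages over only the 3 units with Revenue=3 (Price = 7, 5, 6): Surplus = 21, 15, 18, mean 18.
Difference = 7.5 − 18 = -10.5.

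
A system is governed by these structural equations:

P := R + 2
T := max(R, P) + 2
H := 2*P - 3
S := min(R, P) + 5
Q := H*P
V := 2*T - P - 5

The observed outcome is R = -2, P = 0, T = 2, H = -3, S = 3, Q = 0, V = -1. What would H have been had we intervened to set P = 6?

9

Under do(P=6), the mechanism P := R + 2 is discarded; P is fixed at 6.
H = 2*P - 3  [with P=6]  = 9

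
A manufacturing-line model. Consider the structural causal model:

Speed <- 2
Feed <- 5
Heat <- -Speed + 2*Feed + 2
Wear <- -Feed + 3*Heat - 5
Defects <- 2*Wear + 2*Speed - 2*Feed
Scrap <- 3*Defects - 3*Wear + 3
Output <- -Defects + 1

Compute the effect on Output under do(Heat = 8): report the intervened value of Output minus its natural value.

12

The intervention breaks the incoming arrows to Heat: Heat <- -Speed + 2*Feed + 2 no longer applies, and Heat = 8.
Wear = -Feed + 3*Heat - 5  [with Feed=5, Heat=8]  = 14
Defects = 2*Wear + 2*Speed - 2*Feed  [with Wear=14, Speed=2, Feed=5]  = 22
Output = -Defects + 1  [with Defects=22]  = -21
Without intervention: Heat = -Speed + 2*Feed + 2  [with Speed=2, Feed=5]  = 10; Wear = -Feed + 3*Heat - 5  [with Feed=5, Heat=10]  = 20; Defects = 2*Wear + 2*Speed - 2*Feed  [with Wear=20, Speed=2, Feed=5]  = 34; Output = -Defects + 1  [with Defects=34]  = -33.
Change = -21 − (-33) = 12.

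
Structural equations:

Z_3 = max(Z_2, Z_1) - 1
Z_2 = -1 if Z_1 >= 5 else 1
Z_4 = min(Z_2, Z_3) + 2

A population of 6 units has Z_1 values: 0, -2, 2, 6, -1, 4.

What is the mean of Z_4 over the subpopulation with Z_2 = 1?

Conditioning on Z_2=1 selects the 5 unit(s) with Z_1 ∈ {0, -2, 2, -1, 4}. Their Z_4 values: 2, 2, 3, 2, 3. Mean = 2.4.

2.4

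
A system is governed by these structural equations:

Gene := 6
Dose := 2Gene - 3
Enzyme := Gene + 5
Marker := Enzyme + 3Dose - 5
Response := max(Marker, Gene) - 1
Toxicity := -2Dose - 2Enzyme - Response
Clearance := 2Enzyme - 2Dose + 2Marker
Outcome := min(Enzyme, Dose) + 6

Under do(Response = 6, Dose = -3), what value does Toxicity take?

-22

The joint intervention fixes Response = 6, Dose = -3, removing each variable's own equation.
Enzyme = Gene + 5  [with Gene=6]  = 11
Toxicity = -2Dose - 2Enzyme - Response  [with Dose=-3, Enzyme=11, Response=6]  = -22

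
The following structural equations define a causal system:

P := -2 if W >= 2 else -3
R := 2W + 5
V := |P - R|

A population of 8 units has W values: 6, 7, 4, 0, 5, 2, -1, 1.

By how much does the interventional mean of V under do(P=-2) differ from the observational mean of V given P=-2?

-3.6

The intervention sets P=-2 in all 8 units regardless of W. Recomputing V per unit gives 19, 21, 15, 7, 17, 11, 5, 9; average 13.
E[V|P=-2] averages over only the 5 units with P=-2 (W = 6, 7, 4, 5, 2): V = 19, 21, 15, 17, 11, mean 16.6.
Difference = 13 − 16.6 = -3.6.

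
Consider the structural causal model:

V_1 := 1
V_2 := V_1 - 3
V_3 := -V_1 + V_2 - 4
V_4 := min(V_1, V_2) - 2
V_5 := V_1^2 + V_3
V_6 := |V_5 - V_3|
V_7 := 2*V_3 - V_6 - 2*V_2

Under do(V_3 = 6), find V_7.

The intervention breaks the incoming arrows to V_3: V_3 := -V_1 + V_2 - 4 no longer applies, and V_3 = 6.
V_2 = V_1 - 3  [with V_1=1]  = -2
V_5 = V_1^2 + V_3  [with V_1=1, V_3=6]  = 7
V_6 = |V_5 - V_3|  [with V_5=7, V_3=6]  = 1
V_7 = 2*V_3 - V_6 - 2*V_2  [with V_3=6, V_6=1, V_2=-2]  = 15

15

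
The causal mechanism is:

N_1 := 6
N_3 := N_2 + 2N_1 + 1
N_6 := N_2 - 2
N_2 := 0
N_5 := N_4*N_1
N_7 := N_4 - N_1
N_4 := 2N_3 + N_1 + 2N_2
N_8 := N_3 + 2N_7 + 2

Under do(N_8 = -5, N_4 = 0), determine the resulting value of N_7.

Under do(N_8 = -5, N_4 = 0), each intervened variable's structural equation is replaced by its fixed value.
N_7 = N_4 - N_1  [with N_4=0, N_1=6]  = -6

-6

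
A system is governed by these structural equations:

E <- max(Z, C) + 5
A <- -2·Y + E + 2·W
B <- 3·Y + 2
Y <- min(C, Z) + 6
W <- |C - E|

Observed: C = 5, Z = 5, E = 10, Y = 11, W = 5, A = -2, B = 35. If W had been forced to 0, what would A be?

The intervention breaks the incoming arrows to W: W <- |C - E| no longer applies, and W = 0.
E = max(Z, C) + 5  [with Z=5, C=5]  = 10
Y = min(C, Z) + 6  [with C=5, Z=5]  = 11
A = -2·Y + E + 2·W  [with Y=11, E=10, W=0]  = -12

-12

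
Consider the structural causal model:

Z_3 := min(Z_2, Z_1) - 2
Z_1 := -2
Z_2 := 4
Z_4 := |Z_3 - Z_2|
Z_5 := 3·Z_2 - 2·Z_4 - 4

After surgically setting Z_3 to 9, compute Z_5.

-2

do(Z_3=9) replaces the equation Z_3 := min(Z_2, Z_1) - 2 with the constant Z_3 = 9.
Z_4 = |Z_3 - Z_2|  [with Z_3=9, Z_2=4]  = 5
Z_5 = 3·Z_2 - 2·Z_4 - 4  [with Z_2=4, Z_4=5]  = -2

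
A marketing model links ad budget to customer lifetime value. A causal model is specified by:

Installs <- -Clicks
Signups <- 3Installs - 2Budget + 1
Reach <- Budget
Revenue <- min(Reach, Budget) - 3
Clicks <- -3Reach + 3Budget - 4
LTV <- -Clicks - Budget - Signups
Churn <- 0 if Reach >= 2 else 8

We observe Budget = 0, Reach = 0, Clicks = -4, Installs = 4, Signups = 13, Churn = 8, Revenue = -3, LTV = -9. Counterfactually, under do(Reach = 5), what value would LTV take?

-39

do(Reach=5) replaces the equation Reach <- Budget with the constant Reach = 5.
Clicks = -3Reach + 3Budget - 4  [with Reach=5, Budget=0]  = -19
Installs = -Clicks  [with Clicks=-19]  = 19
Signups = 3Installs - 2Budget + 1  [with Installs=19, Budget=0]  = 58
LTV = -Clicks - Budget - Signups  [with Clicks=-19, Budget=0, Signups=58]  = -39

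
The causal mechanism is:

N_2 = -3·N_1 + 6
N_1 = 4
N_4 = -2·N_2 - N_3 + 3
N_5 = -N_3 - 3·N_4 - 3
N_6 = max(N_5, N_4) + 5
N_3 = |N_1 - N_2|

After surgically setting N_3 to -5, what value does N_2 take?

-6

Under do(N_3=-5), the mechanism N_3 = |N_1 - N_2| is discarded; N_3 is fixed at -5.
Since N_2 is not a descendant of the intervened variable, it is unaffected.
N_2 = -3·N_1 + 6  [with N_1=4]  = -6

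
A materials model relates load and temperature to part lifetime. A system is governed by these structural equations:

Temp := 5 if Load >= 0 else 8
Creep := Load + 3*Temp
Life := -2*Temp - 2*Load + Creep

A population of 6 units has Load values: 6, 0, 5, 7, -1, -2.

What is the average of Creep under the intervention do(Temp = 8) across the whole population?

Every unit gets Temp=8 under the intervention. Creep values become 30, 24, 29, 31, 23, 22; E[Creep|do(Temp=8)] = 26.5.

26.5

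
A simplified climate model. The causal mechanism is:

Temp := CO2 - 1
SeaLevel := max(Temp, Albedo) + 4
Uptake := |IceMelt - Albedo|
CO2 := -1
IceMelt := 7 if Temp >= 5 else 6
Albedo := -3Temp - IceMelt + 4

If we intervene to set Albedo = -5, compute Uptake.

Under do(Albedo=-5), the mechanism Albedo := -3Temp - IceMelt + 4 is discarded; Albedo is fixed at -5.
Temp = CO2 - 1  [with CO2=-1]  = -2
IceMelt = 7 if Temp >= 5 else 6  [with Temp=-2]  = 6
Uptake = |IceMelt - Albedo|  [with IceMelt=6, Albedo=-5]  = 11

11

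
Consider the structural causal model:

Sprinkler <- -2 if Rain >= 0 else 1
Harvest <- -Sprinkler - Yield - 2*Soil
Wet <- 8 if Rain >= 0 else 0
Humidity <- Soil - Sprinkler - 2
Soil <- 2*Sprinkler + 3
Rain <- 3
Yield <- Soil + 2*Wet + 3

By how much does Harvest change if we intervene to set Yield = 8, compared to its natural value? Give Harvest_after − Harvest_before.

Intervening sets Yield = 8 and removes its equation (Yield <- Soil + 2*Wet + 3).
Sprinkler = -2 if Rain >= 0 else 1  [with Rain=3]  = -2
Soil = 2*Sprinkler + 3  [with Sprinkler=-2]  = -1
Harvest = -Sprinkler - Yield - 2*Soil  [with Sprinkler=-2, Yield=8, Soil=-1]  = -4
Without intervention: Sprinkler = -2 if Rain >= 0 else 1  [with Rain=3]  = -2; Soil = 2*Sprinkler + 3  [with Sprinkler=-2]  = -1; Wet = 8 if Rain >= 0 else 0  [with Rain=3]  = 8; Yield = Soil + 2*Wet + 3  [with Soil=-1, Wet=8]  = 18; Harvest = -Sprinkler - Yield - 2*Soil  [with Sprinkler=-2, Yield=18, Soil=-1]  = -14.
Change = -4 − (-14) = 10.

10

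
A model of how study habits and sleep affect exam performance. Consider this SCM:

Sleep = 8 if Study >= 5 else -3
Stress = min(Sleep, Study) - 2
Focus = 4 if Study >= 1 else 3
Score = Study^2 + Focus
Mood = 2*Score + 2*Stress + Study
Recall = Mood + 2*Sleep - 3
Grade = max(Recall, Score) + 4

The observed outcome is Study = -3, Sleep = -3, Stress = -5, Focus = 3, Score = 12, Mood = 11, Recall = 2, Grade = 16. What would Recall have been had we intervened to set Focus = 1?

-2

The intervention breaks the incoming arrows to Focus: Focus = 4 if Study >= 1 else 3 no longer applies, and Focus = 1.
Sleep = 8 if Study >= 5 else -3  [with Study=-3]  = -3
Stress = min(Sleep, Study) - 2  [with Sleep=-3, Study=-3]  = -5
Score = Study^2 + Focus  [with Study=-3, Focus=1]  = 10
Mood = 2*Score + 2*Stress + Study  [with Score=10, Stress=-5, Study=-3]  = 7
Recall = Mood + 2*Sleep - 3  [with Mood=7, Sleep=-3]  = -2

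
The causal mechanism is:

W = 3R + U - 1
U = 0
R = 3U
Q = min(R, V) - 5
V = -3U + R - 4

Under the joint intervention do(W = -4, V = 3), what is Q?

Setting W = -4, V = 3 by intervention discards those variables' equations.
R = 3U  [with U=0]  = 0
Q = min(R, V) - 5  [with R=0, V=3]  = -5

-5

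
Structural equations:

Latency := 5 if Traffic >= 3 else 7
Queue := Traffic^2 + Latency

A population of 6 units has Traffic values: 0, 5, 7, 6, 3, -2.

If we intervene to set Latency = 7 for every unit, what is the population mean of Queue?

Under do(Latency=7), Latency's equation is replaced by Latency=7 for every unit. Per-unit Queue: 7, 32, 56, 43, 16, 11. Mean = 27.5.

27.5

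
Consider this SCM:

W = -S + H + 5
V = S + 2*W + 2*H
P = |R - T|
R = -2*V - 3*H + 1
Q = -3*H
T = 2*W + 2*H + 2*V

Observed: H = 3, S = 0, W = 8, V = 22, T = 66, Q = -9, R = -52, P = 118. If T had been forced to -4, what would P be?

do(T=-4) replaces the equation T = 2*W + 2*H + 2*V with the constant T = -4.
W = -S + H + 5  [with S=0, H=3]  = 8
V = S + 2*W + 2*H  [with S=0, W=8, H=3]  = 22
R = -2*V - 3*H + 1  [with V=22, H=3]  = -52
P = |R - T|  [with R=-52, T=-4]  = 48

48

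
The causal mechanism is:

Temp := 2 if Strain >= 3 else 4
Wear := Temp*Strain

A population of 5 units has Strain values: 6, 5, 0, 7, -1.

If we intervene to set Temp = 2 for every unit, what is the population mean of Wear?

6.8

The intervention sets Temp=2 in all 5 units regardless of Strain. Recomputing Wear per unit gives 12, 10, 0, 14, -2; average 6.8.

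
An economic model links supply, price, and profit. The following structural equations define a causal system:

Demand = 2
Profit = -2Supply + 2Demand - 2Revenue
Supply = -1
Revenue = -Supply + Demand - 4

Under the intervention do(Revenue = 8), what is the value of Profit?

-10

The intervention breaks the incoming arrows to Revenue: Revenue = -Supply + Demand - 4 no longer applies, and Revenue = 8.
Profit = -2Supply + 2Demand - 2Revenue  [with Supply=-1, Demand=2, Revenue=8]  = -10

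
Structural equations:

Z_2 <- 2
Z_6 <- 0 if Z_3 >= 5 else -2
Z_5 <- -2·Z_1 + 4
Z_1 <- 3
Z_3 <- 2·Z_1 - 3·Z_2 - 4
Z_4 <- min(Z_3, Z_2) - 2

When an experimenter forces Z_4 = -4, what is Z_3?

Under do(Z_4=-4), the mechanism Z_4 <- min(Z_3, Z_2) - 2 is discarded; Z_4 is fixed at -4.
Since Z_3 is not a descendant of the intervened variable, it is unaffected.
Z_3 = 2·Z_1 - 3·Z_2 - 4  [with Z_1=3, Z_2=2]  = -4

-4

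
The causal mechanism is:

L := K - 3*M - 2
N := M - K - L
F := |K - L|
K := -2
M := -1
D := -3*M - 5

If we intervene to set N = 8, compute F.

1

Intervening sets N = 8 and removes its equation (N := M - K - L).
No directed path runs from N to F, so F keeps its natural value.
L = K - 3*M - 2  [with K=-2, M=-1]  = -1
F = |K - L|  [with K=-2, L=-1]  = 1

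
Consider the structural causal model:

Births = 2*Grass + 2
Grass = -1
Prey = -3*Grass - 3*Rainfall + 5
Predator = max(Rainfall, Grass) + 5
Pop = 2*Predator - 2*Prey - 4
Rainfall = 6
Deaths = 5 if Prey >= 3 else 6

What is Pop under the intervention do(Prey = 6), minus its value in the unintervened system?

The intervention breaks the incoming arrows to Prey: Prey = -3*Grass - 3*Rainfall + 5 no longer applies, and Prey = 6.
Predator = max(Rainfall, Grass) + 5  [with Rainfall=6, Grass=-1]  = 11
Pop = 2*Predator - 2*Prey - 4  [with Predator=11, Prey=6]  = 6
Without intervention: Prey = -3*Grass - 3*Rainfall + 5  [with Grass=-1, Rainfall=6]  = -10; Predator = max(Rainfall, Grass) + 5  [with Rainfall=6, Grass=-1]  = 11; Pop = 2*Predator - 2*Prey - 4  [with Predator=11, Prey=-10]  = 38.
Change = 6 − 38 = -32.

-32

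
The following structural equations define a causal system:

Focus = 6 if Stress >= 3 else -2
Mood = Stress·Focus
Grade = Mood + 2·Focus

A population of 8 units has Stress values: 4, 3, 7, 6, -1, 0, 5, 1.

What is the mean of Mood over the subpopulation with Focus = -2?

Observing Focus=-2 restricts to units where Focus's equation naturally yields -2: Stress ∈ {-1, 0, 1}. In that subpopulation Mood = 2, 0, -2, mean 0.

0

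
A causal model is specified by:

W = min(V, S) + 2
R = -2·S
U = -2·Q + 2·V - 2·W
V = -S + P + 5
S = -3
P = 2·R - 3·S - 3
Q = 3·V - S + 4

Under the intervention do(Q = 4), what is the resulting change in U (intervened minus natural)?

162

Under do(Q=4), the mechanism Q = 3·V - S + 4 is discarded; Q is fixed at 4.
R = -2·S  [with S=-3]  = 6
P = 2·R - 3·S - 3  [with R=6, S=-3]  = 18
V = -S + P + 5  [with S=-3, P=18]  = 26
W = min(V, S) + 2  [with V=26, S=-3]  = -1
U = -2·Q + 2·V - 2·W  [with Q=4, V=26, W=-1]  = 46
Without intervention: R = -2·S  [with S=-3]  = 6; P = 2·R - 3·S - 3  [with R=6, S=-3]  = 18; V = -S + P + 5  [with S=-3, P=18]  = 26; Q = 3·V - S + 4  [with V=26, S=-3]  = 85; W = min(V, S) + 2  [with V=26, S=-3]  = -1; U = -2·Q + 2·V - 2·W  [with Q=85, V=26, W=-1]  = -116.
Change = 46 − (-116) = 162.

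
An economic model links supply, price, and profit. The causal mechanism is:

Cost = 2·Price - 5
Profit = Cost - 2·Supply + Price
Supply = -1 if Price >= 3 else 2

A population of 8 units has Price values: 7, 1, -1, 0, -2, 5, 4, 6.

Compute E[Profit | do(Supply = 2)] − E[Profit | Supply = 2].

9

Under do(Supply=2), Supply's equation is replaced by Supply=2 for every unit. Per-unit Profit: 12, -6, -12, -9, -15, 6, 3, 9. Mean = -1.5.
Conditioning on Supply=2 selects the 4 unit(s) with Price ∈ {1, -1, 0, -2}. Their Profit values: -6, -12, -9, -15. Mean = -10.5.
Difference = -1.5 − (-10.5) = 9.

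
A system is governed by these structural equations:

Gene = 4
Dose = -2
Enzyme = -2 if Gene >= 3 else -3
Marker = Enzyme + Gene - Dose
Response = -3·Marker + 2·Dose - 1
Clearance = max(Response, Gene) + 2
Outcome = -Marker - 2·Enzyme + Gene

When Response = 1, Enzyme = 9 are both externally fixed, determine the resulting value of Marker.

Under do(Response = 1, Enzyme = 9), each intervened variable's structural equation is replaced by its fixed value.
Marker = Enzyme + Gene - Dose  [with Enzyme=9, Gene=4, Dose=-2]  = 15

15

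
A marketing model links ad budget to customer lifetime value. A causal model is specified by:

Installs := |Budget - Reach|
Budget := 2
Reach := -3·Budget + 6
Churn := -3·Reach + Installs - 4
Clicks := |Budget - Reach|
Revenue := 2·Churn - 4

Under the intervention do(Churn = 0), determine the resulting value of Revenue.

-4

The intervention breaks the incoming arrows to Churn: Churn := -3·Reach + Installs - 4 no longer applies, and Churn = 0.
Revenue = 2·Churn - 4  [with Churn=0]  = -4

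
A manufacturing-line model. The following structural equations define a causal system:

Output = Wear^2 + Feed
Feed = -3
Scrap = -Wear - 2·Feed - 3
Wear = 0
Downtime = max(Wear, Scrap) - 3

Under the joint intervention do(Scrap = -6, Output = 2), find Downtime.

Setting Scrap = -6, Output = 2 by intervention discards those variables' equations.
Downtime = max(Wear, Scrap) - 3  [with Wear=0, Scrap=-6]  = -3

-3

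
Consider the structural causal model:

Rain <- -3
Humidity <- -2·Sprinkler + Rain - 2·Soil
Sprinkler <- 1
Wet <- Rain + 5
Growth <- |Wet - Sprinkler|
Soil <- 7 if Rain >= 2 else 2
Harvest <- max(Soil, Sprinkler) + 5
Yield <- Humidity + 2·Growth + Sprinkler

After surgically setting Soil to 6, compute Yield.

The intervention breaks the incoming arrows to Soil: Soil <- 7 if Rain >= 2 else 2 no longer applies, and Soil = 6.
Wet = Rain + 5  [with Rain=-3]  = 2
Growth = |Wet - Sprinkler|  [with Wet=2, Sprinkler=1]  = 1
Humidity = -2·Sprinkler + Rain - 2·Soil  [with Sprinkler=1, Rain=-3, Soil=6]  = -17
Yield = Humidity + 2·Growth + Sprinkler  [with Humidity=-17, Growth=1, Sprinkler=1]  = -14

-14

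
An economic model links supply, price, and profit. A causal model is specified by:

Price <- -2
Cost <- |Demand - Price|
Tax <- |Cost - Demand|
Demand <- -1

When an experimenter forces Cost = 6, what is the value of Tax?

The intervention breaks the incoming arrows to Cost: Cost <- |Demand - Price| no longer applies, and Cost = 6.
Tax = |Cost - Demand|  [with Cost=6, Demand=-1]  = 7

7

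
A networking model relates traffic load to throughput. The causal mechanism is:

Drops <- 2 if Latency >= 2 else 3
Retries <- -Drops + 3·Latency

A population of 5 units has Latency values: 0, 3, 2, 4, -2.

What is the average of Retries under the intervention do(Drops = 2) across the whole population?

The intervention sets Drops=2 in all 5 units regardless of Latency. Recomputing Retries per unit gives -2, 7, 4, 10, -8; average 2.2.

2.2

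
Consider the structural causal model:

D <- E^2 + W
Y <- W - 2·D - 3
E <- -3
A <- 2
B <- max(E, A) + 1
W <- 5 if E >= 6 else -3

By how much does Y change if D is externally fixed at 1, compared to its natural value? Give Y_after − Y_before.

10

Intervening sets D = 1 and removes its equation (D <- E^2 + W).
W = 5 if E >= 6 else -3  [with E=-3]  = -3
Y = W - 2·D - 3  [with W=-3, D=1]  = -8
Without intervention: W = 5 if E >= 6 else -3  [with E=-3]  = -3; D = E^2 + W  [with E=-3, W=-3]  = 6; Y = W - 2·D - 3  [with W=-3, D=6]  = -18.
Change = -8 − (-18) = 10.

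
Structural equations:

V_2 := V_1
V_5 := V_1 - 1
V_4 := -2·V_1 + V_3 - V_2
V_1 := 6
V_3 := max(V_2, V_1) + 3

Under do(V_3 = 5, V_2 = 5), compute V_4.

The joint intervention fixes V_3 = 5, V_2 = 5, removing each variable's own equation.
V_4 = -2·V_1 + V_3 - V_2  [with V_1=6, V_3=5, V_2=5]  = -12

-12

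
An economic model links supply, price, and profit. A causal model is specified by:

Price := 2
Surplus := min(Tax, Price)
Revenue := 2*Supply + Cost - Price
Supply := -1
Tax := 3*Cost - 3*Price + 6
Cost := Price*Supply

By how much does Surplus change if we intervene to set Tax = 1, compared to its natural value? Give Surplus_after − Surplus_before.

7

The intervention breaks the incoming arrows to Tax: Tax := 3*Cost - 3*Price + 6 no longer applies, and Tax = 1.
Surplus = min(Tax, Price)  [with Tax=1, Price=2]  = 1
Without intervention: Cost = Price*Supply  [with Price=2, Supply=-1]  = -2; Tax = 3*Cost - 3*Price + 6  [with Cost=-2, Price=2]  = -6; Surplus = min(Tax, Price)  [with Tax=-6, Price=2]  = -6.
Change = 1 − (-6) = 7.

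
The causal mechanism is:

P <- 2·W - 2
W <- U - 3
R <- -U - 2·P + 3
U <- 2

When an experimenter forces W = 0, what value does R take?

Under do(W=0), the mechanism W <- U - 3 is discarded; W is fixed at 0.
P = 2·W - 2  [with W=0]  = -2
R = -U - 2·P + 3  [with U=2, P=-2]  = 5

5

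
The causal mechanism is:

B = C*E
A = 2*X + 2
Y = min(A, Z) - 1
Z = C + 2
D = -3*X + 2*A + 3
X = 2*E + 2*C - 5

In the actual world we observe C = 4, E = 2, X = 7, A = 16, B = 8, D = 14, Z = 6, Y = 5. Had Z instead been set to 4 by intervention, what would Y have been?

do(Z=4) replaces the equation Z = C + 2 with the constant Z = 4.
X = 2*E + 2*C - 5  [with E=2, C=4]  = 7
A = 2*X + 2  [with X=7]  = 16
Y = min(A, Z) - 1  [with A=16, Z=4]  = 3

3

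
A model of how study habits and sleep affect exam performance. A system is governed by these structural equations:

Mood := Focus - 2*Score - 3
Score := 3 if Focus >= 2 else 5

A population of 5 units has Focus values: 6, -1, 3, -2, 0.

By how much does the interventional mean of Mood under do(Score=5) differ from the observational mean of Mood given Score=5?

The intervention sets Score=5 in all 5 units regardless of Focus. Recomputing Mood per unit gives -7, -14, -10, -15, -13; average -11.8.
Observing Score=5 restricts to units where Score's equation naturally yields 5: Focus ∈ {-1, -2, 0}. In that subpopulation Mood = -14, -15, -13, mean -14.
Difference = -11.8 − (-14) = 2.2.

2.2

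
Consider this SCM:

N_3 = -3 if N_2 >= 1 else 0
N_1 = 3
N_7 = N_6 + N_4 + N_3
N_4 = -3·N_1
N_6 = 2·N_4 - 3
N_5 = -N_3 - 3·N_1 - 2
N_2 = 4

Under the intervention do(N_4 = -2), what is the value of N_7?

-12

The intervention breaks the incoming arrows to N_4: N_4 = -3·N_1 no longer applies, and N_4 = -2.
N_3 = -3 if N_2 >= 1 else 0  [with N_2=4]  = -3
N_6 = 2·N_4 - 3  [with N_4=-2]  = -7
N_7 = N_6 + N_4 + N_3  [with N_6=-7, N_4=-2, N_3=-3]  = -12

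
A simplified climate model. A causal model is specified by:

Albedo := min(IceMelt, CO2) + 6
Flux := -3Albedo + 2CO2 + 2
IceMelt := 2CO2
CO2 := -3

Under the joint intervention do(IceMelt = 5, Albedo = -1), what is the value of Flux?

-1

Setting IceMelt = 5, Albedo = -1 by intervention discards those variables' equations.
Flux = -3Albedo + 2CO2 + 2  [with Albedo=-1, CO2=-3]  = -1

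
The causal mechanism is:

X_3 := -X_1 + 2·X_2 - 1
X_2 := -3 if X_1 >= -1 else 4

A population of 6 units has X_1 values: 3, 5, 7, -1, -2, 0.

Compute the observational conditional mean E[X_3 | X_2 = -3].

E[X_3|X_2=-3] averages over only the 5 units with X_2=-3 (X_1 = 3, 5, 7, -1, 0): X_3 = -10, -12, -14, -6, -7, mean -9.8.

-9.8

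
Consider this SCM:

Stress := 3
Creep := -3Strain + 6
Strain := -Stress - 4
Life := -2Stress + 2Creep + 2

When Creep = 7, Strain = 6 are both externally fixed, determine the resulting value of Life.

10

The joint intervention fixes Creep = 7, Strain = 6, removing each variable's own equation.
Life = -2Stress + 2Creep + 2  [with Stress=3, Creep=7]  = 10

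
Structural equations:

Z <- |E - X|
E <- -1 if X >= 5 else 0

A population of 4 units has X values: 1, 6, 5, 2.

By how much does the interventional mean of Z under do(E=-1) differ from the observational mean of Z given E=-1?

-2

Every unit gets E=-1 under the intervention. Z values become 2, 7, 6, 3; E[Z|do(E=-1)] = 4.5.
E[Z|E=-1] averages over only the 2 units with E=-1 (X = 6, 5): Z = 7, 6, mean 6.5.
Difference = 4.5 − 6.5 = -2.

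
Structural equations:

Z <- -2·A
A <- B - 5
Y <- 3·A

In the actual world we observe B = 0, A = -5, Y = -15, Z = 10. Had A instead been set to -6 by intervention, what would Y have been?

-18

The intervention breaks the incoming arrows to A: A <- B - 5 no longer applies, and A = -6.
Y = 3·A  [with A=-6]  = -18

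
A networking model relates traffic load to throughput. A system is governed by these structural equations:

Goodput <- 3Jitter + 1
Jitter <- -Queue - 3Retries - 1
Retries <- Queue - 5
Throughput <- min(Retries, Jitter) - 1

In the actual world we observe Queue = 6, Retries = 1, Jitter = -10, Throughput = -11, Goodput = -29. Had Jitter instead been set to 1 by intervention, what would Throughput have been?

The intervention breaks the incoming arrows to Jitter: Jitter <- -Queue - 3Retries - 1 no longer applies, and Jitter = 1.
Retries = Queue - 5  [with Queue=6]  = 1
Throughput = min(Retries, Jitter) - 1  [with Retries=1, Jitter=1]  = 0

0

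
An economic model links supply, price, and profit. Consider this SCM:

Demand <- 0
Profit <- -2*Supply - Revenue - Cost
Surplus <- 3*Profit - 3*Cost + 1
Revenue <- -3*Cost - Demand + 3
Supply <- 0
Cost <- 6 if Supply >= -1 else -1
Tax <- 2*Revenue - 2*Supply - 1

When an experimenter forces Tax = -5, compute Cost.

do(Tax=-5) replaces the equation Tax <- 2*Revenue - 2*Supply - 1 with the constant Tax = -5.
Cost is not downstream of the intervention, so its value is determined by the original equations.
Cost = 6 if Supply >= -1 else -1  [with Supply=0]  = 6

6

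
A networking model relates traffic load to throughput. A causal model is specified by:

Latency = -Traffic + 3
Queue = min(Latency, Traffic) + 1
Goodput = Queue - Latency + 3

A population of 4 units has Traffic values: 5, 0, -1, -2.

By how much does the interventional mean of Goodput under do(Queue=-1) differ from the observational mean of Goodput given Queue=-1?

do(Queue=-1) breaks Queue's dependence on Traffic. With Queue=-1 fixed, Goodput across the units is 4, -1, -2, -3, mean -0.5.
E[Goodput|Queue=-1] averages over only the 2 units with Queue=-1 (Traffic = 5, -2): Goodput = 4, -3, mean 0.5.
Difference = -0.5 − 0.5 = -1.

-1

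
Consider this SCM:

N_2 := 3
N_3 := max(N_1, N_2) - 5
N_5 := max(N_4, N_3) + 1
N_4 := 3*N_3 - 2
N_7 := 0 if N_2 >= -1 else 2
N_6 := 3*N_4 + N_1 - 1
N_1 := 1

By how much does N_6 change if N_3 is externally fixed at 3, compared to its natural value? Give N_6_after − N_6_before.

45

The intervention breaks the incoming arrows to N_3: N_3 := max(N_1, N_2) - 5 no longer applies, and N_3 = 3.
N_4 = 3*N_3 - 2  [with N_3=3]  = 7
N_6 = 3*N_4 + N_1 - 1  [with N_4=7, N_1=1]  = 21
Without intervention: N_3 = max(N_1, N_2) - 5  [with N_1=1, N_2=3]  = -2; N_4 = 3*N_3 - 2  [with N_3=-2]  = -8; N_6 = 3*N_4 + N_1 - 1  [with N_4=-8, N_1=1]  = -24.
Change = 21 − (-24) = 45.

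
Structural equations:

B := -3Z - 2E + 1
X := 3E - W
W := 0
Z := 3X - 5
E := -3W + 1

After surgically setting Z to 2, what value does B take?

Intervening sets Z = 2 and removes its equation (Z := 3X - 5).
E = -3W + 1  [with W=0]  = 1
B = -3Z - 2E + 1  [with Z=2, E=1]  = -7

-7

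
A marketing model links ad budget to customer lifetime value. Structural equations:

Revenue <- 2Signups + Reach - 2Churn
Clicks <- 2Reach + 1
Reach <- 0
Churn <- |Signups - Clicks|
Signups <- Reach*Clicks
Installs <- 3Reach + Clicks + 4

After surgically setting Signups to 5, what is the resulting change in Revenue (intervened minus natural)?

Under do(Signups=5), the mechanism Signups <- Reach*Clicks is discarded; Signups is fixed at 5.
Clicks = 2Reach + 1  [with Reach=0]  = 1
Churn = |Signups - Clicks|  [with Signups=5, Clicks=1]  = 4
Revenue = 2Signups + Reach - 2Churn  [with Signups=5, Reach=0, Churn=4]  = 2
Without intervention: Clicks = 2Reach + 1  [with Reach=0]  = 1; Signups = Reach*Clicks  [with Reach=0, Clicks=1]  = 0; Churn = |Signups - Clicks|  [with Signups=0, Clicks=1]  = 1; Revenue = 2Signups + Reach - 2Churn  [with Signups=0, Reach=0, Churn=1]  = -2.
Change = 2 − (-2) = 4.

4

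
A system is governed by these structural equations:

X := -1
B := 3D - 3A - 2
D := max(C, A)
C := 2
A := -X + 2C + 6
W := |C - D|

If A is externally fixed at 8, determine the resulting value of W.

The intervention breaks the incoming arrows to A: A := -X + 2C + 6 no longer applies, and A = 8.
D = max(C, A)  [with C=2, A=8]  = 8
W = |C - D|  [with C=2, D=8]  = 6

6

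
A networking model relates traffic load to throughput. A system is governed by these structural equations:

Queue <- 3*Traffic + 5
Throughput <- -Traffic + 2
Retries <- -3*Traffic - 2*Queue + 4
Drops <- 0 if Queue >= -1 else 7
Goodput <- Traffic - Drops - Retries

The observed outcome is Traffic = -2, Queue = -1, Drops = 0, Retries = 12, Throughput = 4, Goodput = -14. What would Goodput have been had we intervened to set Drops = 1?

-15

The intervention breaks the incoming arrows to Drops: Drops <- 0 if Queue >= -1 else 7 no longer applies, and Drops = 1.
Queue = 3*Traffic + 5  [with Traffic=-2]  = -1
Retries = -3*Traffic - 2*Queue + 4  [with Traffic=-2, Queue=-1]  = 12
Goodput = Traffic - Drops - Retries  [with Traffic=-2, Drops=1, Retries=12]  = -15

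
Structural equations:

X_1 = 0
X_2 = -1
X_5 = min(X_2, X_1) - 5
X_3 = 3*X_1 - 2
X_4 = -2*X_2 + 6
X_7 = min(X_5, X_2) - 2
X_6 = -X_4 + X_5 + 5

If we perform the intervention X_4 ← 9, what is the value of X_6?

-10

Under do(X_4=9), the mechanism X_4 = -2*X_2 + 6 is discarded; X_4 is fixed at 9.
X_5 = min(X_2, X_1) - 5  [with X_2=-1, X_1=0]  = -6
X_6 = -X_4 + X_5 + 5  [with X_4=9, X_5=-6]  = -10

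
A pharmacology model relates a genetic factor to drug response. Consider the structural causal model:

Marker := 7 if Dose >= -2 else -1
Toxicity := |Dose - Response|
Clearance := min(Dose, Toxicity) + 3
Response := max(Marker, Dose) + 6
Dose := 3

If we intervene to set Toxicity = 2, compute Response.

13

Under do(Toxicity=2), the mechanism Toxicity := |Dose - Response| is discarded; Toxicity is fixed at 2.
Since Response is not a descendant of the intervened variable, it is unaffected.
Marker = 7 if Dose >= -2 else -1  [with Dose=3]  = 7
Response = max(Marker, Dose) + 6  [with Marker=7, Dose=3]  = 13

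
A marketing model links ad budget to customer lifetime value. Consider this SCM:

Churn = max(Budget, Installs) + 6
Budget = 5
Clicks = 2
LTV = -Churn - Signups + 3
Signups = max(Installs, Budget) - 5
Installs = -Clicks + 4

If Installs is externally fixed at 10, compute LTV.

-18

The intervention breaks the incoming arrows to Installs: Installs = -Clicks + 4 no longer applies, and Installs = 10.
Signups = max(Installs, Budget) - 5  [with Installs=10, Budget=5]  = 5
Churn = max(Budget, Installs) + 6  [with Budget=5, Installs=10]  = 16
LTV = -Churn - Signups + 3  [with Churn=16, Signups=5]  = -18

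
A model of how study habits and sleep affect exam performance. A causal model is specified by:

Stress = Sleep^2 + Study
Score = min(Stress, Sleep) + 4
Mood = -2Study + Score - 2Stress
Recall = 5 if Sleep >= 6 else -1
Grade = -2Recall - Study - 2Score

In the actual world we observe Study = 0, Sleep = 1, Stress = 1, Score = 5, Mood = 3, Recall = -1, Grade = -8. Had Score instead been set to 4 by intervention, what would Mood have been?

2

Intervening sets Score = 4 and removes its equation (Score = min(Stress, Sleep) + 4).
Stress = Sleep^2 + Study  [with Sleep=1, Study=0]  = 1
Mood = -2Study + Score - 2Stress  [with Study=0, Score=4, Stress=1]  = 2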